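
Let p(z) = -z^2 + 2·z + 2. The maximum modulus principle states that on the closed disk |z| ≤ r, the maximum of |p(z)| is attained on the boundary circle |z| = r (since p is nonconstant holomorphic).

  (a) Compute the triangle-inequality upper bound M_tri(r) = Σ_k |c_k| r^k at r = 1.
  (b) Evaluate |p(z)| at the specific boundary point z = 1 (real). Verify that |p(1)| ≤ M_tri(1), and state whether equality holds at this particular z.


Coefficients: c_0 = 2, c_1 = 2, c_2 = -1. Radius r = 1.
Part (a). Triangle bound: M_tri(r) = Σ_k |c_k| r^k
  = |2|·1^0 + |2|·1^1 + |-1|·1^2
  = 2 + 2 + 1 = 5.
This bounds M(r) := max_{|z|=r} |p(z)| from above; equality holds iff all terms c_k z^k can be made to align in phase at a single z on |z|=r.
Part (b). At z = 1 (real, on the circle |z| = r):
  p(1) = (2)·1^0 + (2)·1^1 + (-1)·1^2 = 3.
  |p(1)| = 3.
Check: |p(1)| = 3 ≤ 5 = M_tri(1). ✓ Equality does not hold at z = 1 (the coefficients have mixed signs, so the terms do not all align in phase there).

M_tri(1) = 5; |p(1)| = 3; equality at z=1: no.


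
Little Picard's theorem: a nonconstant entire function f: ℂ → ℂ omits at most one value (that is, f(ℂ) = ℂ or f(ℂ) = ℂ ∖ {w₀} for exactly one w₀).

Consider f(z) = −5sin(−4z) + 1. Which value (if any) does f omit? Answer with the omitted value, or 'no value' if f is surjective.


Little Picard bounds the complement of f(ℂ) to at most one point.
sin is entire and surjective onto ℂ: for every w ∈ ℂ, sin(ζ) = w has a solution ζ ∈ ℂ (e.g., via the complex inverse arcsin). With ζ = −4z this gives z = ζ/(-4). Then -5·sin(−4z) takes every value in -5·ℂ = ℂ, and adding 1 is a bijection of ℂ. So f is surjective and omits no value. (Note: only on the real line is sin bounded by [−1, 1].)

Omitted value: no value.


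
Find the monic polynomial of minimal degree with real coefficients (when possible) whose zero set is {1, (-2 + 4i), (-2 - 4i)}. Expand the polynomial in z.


The polynomial is p(z) = ∏_{α ∈ S} (z − α), where S = {1, (-2 + 4i), (-2 - 4i)}.
Expanding the product yields: p(z) = z^3 + 3·z^2 + 16·z -20.
Note conjugate pairs combine to real quadratics: (z − (-2+4i))(z − (-2−4i)) = z² + 4z + 20.
The resulting polynomial has degree 3 and real coefficients as required.

p(z) = z^3 + 3·z^2 + 16·z -20.


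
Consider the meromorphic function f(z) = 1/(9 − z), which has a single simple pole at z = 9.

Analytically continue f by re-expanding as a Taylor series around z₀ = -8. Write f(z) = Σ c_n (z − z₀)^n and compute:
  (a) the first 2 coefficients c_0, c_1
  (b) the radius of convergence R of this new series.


Let w = z − z₀, so z = z₀ + w.
Then 9 − z = 9 − (z₀ + w) = (9 − z₀) − w = 17 − w.
f(z) = 1/(17 − w) = (1/(17)) · 1/(1 − w/(17)) = Σ_{n≥0} w^n / (17)^(n+1).
So c_n = 1/(17)^(n+1):
  c_0 = 1/(17)^1 = 1/17.
  c_1 = 1/(17)^2 = 1/289.
The series is valid for |w/d| < 1, i.e. |z − z₀| < |d|.
Radius of convergence: R = |9 − z₀| = |17| = 17 (distance from z₀ to the singularity z = 9).

c_0 = 1/17, c_1 = 1/289; R = 17.


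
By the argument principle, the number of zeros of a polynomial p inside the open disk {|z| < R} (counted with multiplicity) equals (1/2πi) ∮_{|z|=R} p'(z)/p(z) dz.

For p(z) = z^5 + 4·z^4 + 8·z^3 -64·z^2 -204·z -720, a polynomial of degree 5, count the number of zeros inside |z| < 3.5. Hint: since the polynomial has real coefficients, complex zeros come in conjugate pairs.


The zeros of p are: (-3 + 3i), (-3 - 3i), 4, (-1 + 3i), (-1 - 3i).
Their magnitudes are: 4.243, 4.243, 4, 3.162, 3.162.
Zeros with |z| < R = 3.5: (-1 + 3i), (-1 - 3i).
Count = 2.
By the argument principle, (1/2πi) ∮_{|z|=R} p'(z)/p(z) dz equals exactly this count.

Number of zeros inside |z| < 3.5: 2.


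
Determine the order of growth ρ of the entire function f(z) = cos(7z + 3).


cos(w) is a linear combination of e^{iw} and e^{−iw} (or e^w, e^{−w} in the hyperbolic case), so |cos(w)| ≤ e^{|w|}. With w = 7z + 3, |w| ≤ 7|z| + 3 = 7r + 3 on |z| = r, giving M(r) ≤ e^{7r + 3}, so ρ ≤ 1. On a suitable ray (z = it for sin/cos; z = t for sinh/cosh, t real → ∞), |cos(7z + 3)| grows like e^{7|t|}/2, so ρ ≥ 1. Hence ρ = 1.
Therefore ρ = 1.

Order ρ = 1.


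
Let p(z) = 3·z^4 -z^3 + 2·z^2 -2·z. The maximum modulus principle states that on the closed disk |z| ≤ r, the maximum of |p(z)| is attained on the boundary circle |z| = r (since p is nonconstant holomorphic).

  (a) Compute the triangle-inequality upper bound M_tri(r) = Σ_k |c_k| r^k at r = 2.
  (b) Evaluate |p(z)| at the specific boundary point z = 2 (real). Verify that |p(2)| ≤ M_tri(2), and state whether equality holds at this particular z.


Coefficients: c_0 = 0, c_1 = -2, c_2 = 2, c_3 = -1, c_4 = 3. Radius r = 2.
Part (a). Triangle bound: M_tri(r) = Σ_k |c_k| r^k
  = |0|·2^0 + |-2|·2^1 + |2|·2^2 + |-1|·2^3 + |3|·2^4
  = 0 + 4 + 8 + 8 + 48 = 68.
This bounds M(r) := max_{|z|=r} |p(z)| from above; equality holds iff all terms c_k z^k can be made to align in phase at a single z on |z|=r.
Part (b). At z = 2 (real, on the circle |z| = r):
  p(2) = (0)·2^0 + (-2)·2^1 + (2)·2^2 + (-1)·2^3 + (3)·2^4 = 44.
  |p(2)| = 44.
Check: |p(2)| = 44 ≤ 68 = M_tri(2). ✓ Equality does not hold at z = 2 (the coefficients have mixed signs, so the terms do not all align in phase there).

M_tri(2) = 68; |p(2)| = 44; equality at z=2: no.


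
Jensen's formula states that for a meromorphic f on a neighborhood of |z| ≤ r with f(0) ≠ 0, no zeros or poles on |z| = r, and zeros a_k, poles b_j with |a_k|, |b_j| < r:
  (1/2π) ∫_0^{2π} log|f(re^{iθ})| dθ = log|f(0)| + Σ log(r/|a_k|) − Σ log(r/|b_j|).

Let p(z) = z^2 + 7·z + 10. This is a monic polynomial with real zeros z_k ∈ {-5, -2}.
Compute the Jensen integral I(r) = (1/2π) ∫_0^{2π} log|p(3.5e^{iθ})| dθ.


Zeros: -5, -2; r = 3.5.
Inside |z| < r: -2. Outside (|z| ≥ r): -5.
p(0) = 10, so log|p(0)| = log(10) = 2.3026.
Apply Jensen: I(r) = log|p(0)| + Σ_k log(r/|z_k|), summed over zeros inside |z| < r.
  log(r/|z_k|) for z_k = -2: log(3.5/2) = 0.5596
  Outside zeros (-5) contribute nothing to the Jensen sum.
Sum over inside zeros: 0.5596.
I(r) = log|p(0)| + (inside sum) = 2.3026 + 0.5596 = 2.8622.
Note: since some zeros are outside |z| ≤ r, the simplified n·log(r) form does NOT apply — only the inside zeros contribute.

I(r) ≈ 2.8622.


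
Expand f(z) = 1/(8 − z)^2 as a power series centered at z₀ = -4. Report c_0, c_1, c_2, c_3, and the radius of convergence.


Let w = z − z₀, so z = z₀ + w.
Then 8 − z = 8 − (z₀ + w) = (8 − z₀) − w = 12 − w.
f(z) = 1/(12 − w)^2 = (1/(12)^2) · (1 − w/(12))^{−2}.
By the binomial series (1−u)^{−2} = Σ_{n≥0} C(n+1, 1) u^n for |u|<1, with u = w/(12):
  c_n = C(n+1, 1) / (12)^(n+2).
  c_0 = 1/(12)^2 = 1/144.
  c_1 = 2/(12)^3 = 1/864.
  c_2 = 3/(12)^4 = 1/6912.
  c_3 = 4/(12)^5 = 1/62208.
The series is valid for |w/d| < 1, i.e. |z − z₀| < |d|.
Radius of convergence: R = |8 − z₀| = |12| = 12 (distance from z₀ to the singularity z = 8).

c_0 = 1/144, c_1 = 1/864, c_2 = 1/6912, c_3 = 1/62208; R = 12.


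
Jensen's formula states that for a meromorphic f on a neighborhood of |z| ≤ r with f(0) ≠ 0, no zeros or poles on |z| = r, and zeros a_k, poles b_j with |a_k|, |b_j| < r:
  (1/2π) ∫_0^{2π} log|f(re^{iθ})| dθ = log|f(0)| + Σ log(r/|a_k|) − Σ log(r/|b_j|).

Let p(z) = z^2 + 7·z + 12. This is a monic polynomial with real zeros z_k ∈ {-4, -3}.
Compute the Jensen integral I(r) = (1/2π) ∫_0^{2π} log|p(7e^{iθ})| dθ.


Zeros: -4, -3; r = 7.
Inside |z| < r: -4, -3. Outside (|z| ≥ r): ∅.
p(0) = 12, so log|p(0)| = log(12) = 2.4849.
Apply Jensen: I(r) = log|p(0)| + Σ_k log(r/|z_k|), summed over zeros inside |z| < r.
  log(r/|z_k|) for z_k = -4: log(7/4) = 0.5596
  log(r/|z_k|) for z_k = -3: log(7/3) = 0.8473
Sum over inside zeros: 1.4069.
I(r) = log|p(0)| + (inside sum) = 2.4849 + 1.4069 = 3.8918.
Closed form (all zeros inside, monic): I(r) = n·log(r) = 2·log(7) = 3.8918. ✓

I(r) ≈ 3.8918.


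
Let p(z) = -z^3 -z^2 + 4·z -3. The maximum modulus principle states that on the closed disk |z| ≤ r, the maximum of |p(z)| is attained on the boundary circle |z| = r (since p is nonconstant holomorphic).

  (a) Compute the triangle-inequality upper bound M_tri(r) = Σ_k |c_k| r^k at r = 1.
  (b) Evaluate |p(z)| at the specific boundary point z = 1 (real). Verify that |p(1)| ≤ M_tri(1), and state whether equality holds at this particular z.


Coefficients: c_0 = -3, c_1 = 4, c_2 = -1, c_3 = -1. Radius r = 1.
Part (a). Triangle bound: M_tri(r) = Σ_k |c_k| r^k
  = |-3|·1^0 + |4|·1^1 + |-1|·1^2 + |-1|·1^3
  = 3 + 4 + 1 + 1 = 9.
This bounds M(r) := max_{|z|=r} |p(z)| from above; equality holds iff all terms c_k z^k can be made to align in phase at a single z on |z|=r.
Part (b). At z = 1 (real, on the circle |z| = r):
  p(1) = (-3)·1^0 + (4)·1^1 + (-1)·1^2 + (-1)·1^3 = -1.
  |p(1)| = 1.
Check: |p(1)| = 1 ≤ 9 = M_tri(1). ✓ Equality does not hold at z = 1 (the coefficients have mixed signs, so the terms do not all align in phase there).

M_tri(1) = 9; |p(1)| = 1; equality at z=1: no.


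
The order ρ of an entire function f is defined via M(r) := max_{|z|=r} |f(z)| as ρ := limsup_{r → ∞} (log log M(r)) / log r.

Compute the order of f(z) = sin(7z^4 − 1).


Write sin(w) = (e^{iw} ± e^{−iw})/(2 or 2i), so |sin(w)| ≤ e^{|w|}. With w = 7z^4 − 1, |w| ≤ 7r^4 + 1 on |z|=r, giving M(r) ≤ e^{7r^4 + 1} and ρ ≤ 4. For the lower bound, choose z on |z|=r with 7z^4 purely imaginary of modulus 7r^4; then |sin(7z^4 − 1)| grows like e^{7r^4}/2, so ρ ≥ 4. Hence ρ = 4.
Therefore ρ = 4.

Order ρ = 4.


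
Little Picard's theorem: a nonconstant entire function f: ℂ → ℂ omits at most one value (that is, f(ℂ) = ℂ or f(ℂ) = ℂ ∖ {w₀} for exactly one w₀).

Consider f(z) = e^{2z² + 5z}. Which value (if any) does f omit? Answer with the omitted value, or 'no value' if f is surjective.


Little Picard bounds the complement of f(ℂ) to at most one point.
The exponent g(z) = 2z² + 5z is a nonconstant polynomial, hence surjective onto ℂ. So e^{g(z)} takes every value in {e^w : w ∈ ℂ} = ℂ ∖ {0}. Adding 0 shifts the range to ℂ ∖ {0}. f omits exactly 0.

Omitted value: 0.


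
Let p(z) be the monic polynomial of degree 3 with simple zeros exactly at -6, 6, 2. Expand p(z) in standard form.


The polynomial is p(z) = ∏_{α ∈ S} (z − α), where S = {-6, 6, 2}.
Expanding the product yields: p(z) = z^3 -2·z^2 -36·z + 72.
The resulting polynomial has degree 3 and real coefficients as required.

p(z) = z^3 -2·z^2 -36·z + 72.


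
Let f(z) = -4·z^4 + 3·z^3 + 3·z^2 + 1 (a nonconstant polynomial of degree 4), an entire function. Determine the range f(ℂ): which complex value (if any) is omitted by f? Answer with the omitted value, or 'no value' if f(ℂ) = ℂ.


Little Picard bounds the complement of f(ℂ) to at most one point.
For every w ∈ ℂ, the equation p(z) − w = 0 is a nonconstant polynomial in z and hence has at least one root by the fundamental theorem of algebra. So p is surjective onto ℂ, omitting no value.

Omitted value: no value.


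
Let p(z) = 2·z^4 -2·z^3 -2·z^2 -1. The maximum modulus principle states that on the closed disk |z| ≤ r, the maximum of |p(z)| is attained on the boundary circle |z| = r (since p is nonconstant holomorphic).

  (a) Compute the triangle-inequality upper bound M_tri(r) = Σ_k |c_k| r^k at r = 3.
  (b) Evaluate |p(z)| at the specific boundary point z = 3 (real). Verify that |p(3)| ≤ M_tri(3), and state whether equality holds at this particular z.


Coefficients: c_0 = -1, c_1 = 0, c_2 = -2, c_3 = -2, c_4 = 2. Radius r = 3.
Part (a). Triangle bound: M_tri(r) = Σ_k |c_k| r^k
  = |-1|·3^0 + |0|·3^1 + |-2|·3^2 + |-2|·3^3 + |2|·3^4
  = 1 + 0 + 18 + 54 + 162 = 235.
This bounds M(r) := max_{|z|=r} |p(z)| from above; equality holds iff all terms c_k z^k can be made to align in phase at a single z on |z|=r.
Part (b). At z = 3 (real, on the circle |z| = r):
  p(3) = (-1)·3^0 + (0)·3^1 + (-2)·3^2 + (-2)·3^3 + (2)·3^4 = 89.
  |p(3)| = 89.
Check: |p(3)| = 89 ≤ 235 = M_tri(3). ✓ Equality does not hold at z = 3 (the coefficients have mixed signs, so the terms do not all align in phase there).

M_tri(3) = 235; |p(3)| = 89; equality at z=3: no.


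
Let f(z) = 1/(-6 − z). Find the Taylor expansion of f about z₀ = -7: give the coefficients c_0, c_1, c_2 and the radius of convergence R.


Let w = z − z₀, so z = z₀ + w.
Then -6 − z = -6 − (z₀ + w) = (-6 − z₀) − w = 1 − w.
f(z) = 1/(1 − w) = (1/(1)) · 1/(1 − w/(1)) = Σ_{n≥0} w^n / (1)^(n+1).
So c_n = 1/(1)^(n+1):
  c_0 = 1/(1)^1 = 1.
  c_1 = 1/(1)^2 = 1.
  c_2 = 1/(1)^3 = 1.
The series is valid for |w/d| < 1, i.e. |z − z₀| < |d|.
Radius of convergence: R = |-6 − z₀| = |1| = 1 (distance from z₀ to the singularity z = -6).

c_0 = 1, c_1 = 1, c_2 = 1; R = 1.


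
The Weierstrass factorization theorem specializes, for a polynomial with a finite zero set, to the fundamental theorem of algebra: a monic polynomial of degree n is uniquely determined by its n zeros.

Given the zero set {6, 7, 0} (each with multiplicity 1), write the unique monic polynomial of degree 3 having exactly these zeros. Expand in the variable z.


The polynomial is p(z) = ∏_{α ∈ S} (z − α), where S = {6, 7, 0}.
Expanding the product yields: p(z) = z^3 -13·z^2 + 42·z.
The resulting polynomial has degree 3 and real coefficients as required.

p(z) = z^3 -13·z^2 + 42·z.


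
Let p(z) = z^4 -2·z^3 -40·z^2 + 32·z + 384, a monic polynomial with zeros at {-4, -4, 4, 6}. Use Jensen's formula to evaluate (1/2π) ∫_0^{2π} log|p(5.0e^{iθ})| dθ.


Zeros: -4, -4, 4, 6; r = 5.0.
Inside |z| < r: -4, -4, 4. Outside (|z| ≥ r): 6.
p(0) = 384, so log|p(0)| = log(384) = 5.9506.
Apply Jensen: I(r) = log|p(0)| + Σ_k log(r/|z_k|), summed over zeros inside |z| < r.
  log(r/|z_k|) for z_k = -4: log(5.0/4) = 0.2231
  log(r/|z_k|) for z_k = -4: log(5.0/4) = 0.2231
  log(r/|z_k|) for z_k = 4: log(5.0/4) = 0.2231
  Outside zeros (6) contribute nothing to the Jensen sum.
Sum over inside zeros: 0.6694.
I(r) = log|p(0)| + (inside sum) = 5.9506 + 0.6694 = 6.6201.
Note: since some zeros are outside |z| ≤ r, the simplified n·log(r) form does NOT apply — only the inside zeros contribute.

I(r) ≈ 6.6201.


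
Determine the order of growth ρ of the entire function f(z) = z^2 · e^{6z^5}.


M(r) = max_{|z|=r} |1|·|z|^2·|e^{6z^5}| = 1·r^2 · e^{6r^5} (the factors attain their maxima compatibly on |z|=r). Then log M(r) = log 1 + 2·log r + 6r^5, dominated by the last term, so log log M(r) ~ 5·log r. The polynomial factor 1z^2 contributes only a log r term and does not affect the order. ρ = 5.
Therefore ρ = 5.

Order ρ = 5.


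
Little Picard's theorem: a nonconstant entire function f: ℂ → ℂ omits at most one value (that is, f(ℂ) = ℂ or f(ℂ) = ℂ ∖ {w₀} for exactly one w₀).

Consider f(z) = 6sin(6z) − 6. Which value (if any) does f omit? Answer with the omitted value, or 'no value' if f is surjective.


Little Picard bounds the complement of f(ℂ) to at most one point.
sin is entire and surjective onto ℂ: for every w ∈ ℂ, sin(ζ) = w has a solution ζ ∈ ℂ (e.g., via the complex inverse arcsin). With ζ = 6z this gives z = ζ/(6). Then 6·sin(6z) takes every value in 6·ℂ = ℂ, and adding -6 is a bijection of ℂ. So f is surjective and omits no value. (Note: only on the real line is sin bounded by [−1, 1].)

Omitted value: no value.


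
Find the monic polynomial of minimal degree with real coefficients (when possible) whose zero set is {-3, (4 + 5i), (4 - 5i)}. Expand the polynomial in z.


The polynomial is p(z) = ∏_{α ∈ S} (z − α), where S = {-3, (4 + 5i), (4 - 5i)}.
Expanding the product yields: p(z) = z^3 -5·z^2 + 17·z + 123.
Note conjugate pairs combine to real quadratics: (z − (4+5i))(z − (4−5i)) = z² − 8z + 41.
The resulting polynomial has degree 3 and real coefficients as required.

p(z) = z^3 -5·z^2 + 17·z + 123.


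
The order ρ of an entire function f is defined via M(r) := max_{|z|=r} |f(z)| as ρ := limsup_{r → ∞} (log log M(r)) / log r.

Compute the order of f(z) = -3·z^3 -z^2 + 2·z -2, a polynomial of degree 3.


|f(z)| ≤ Σ|c_k|·r^k = O(r^3) as r → ∞. Polynomial growth is O(e^{r^ε}) for every ε > 0 (since r^3/e^{r^ε} → 0), so ρ ≤ ε for all ε > 0, i.e. ρ = 0. Every nonconstant polynomial has order 0.
Therefore ρ = 0.

Order ρ = 0.


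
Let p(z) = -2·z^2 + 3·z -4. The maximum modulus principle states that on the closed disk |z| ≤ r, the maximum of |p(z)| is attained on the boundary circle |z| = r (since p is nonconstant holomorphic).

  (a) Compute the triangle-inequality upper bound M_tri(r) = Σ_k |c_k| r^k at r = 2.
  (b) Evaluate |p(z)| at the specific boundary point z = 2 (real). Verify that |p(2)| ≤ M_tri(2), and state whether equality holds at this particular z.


Coefficients: c_0 = -4, c_1 = 3, c_2 = -2. Radius r = 2.
Part (a). Triangle bound: M_tri(r) = Σ_k |c_k| r^k
  = |-4|·2^0 + |3|·2^1 + |-2|·2^2
  = 4 + 6 + 8 = 18.
This bounds M(r) := max_{|z|=r} |p(z)| from above; equality holds iff all terms c_k z^k can be made to align in phase at a single z on |z|=r.
Part (b). At z = 2 (real, on the circle |z| = r):
  p(2) = (-4)·2^0 + (3)·2^1 + (-2)·2^2 = -6.
  |p(2)| = 6.
Check: |p(2)| = 6 ≤ 18 = M_tri(2). ✓ Equality does not hold at z = 2 (the coefficients have mixed signs, so the terms do not all align in phase there).

M_tri(2) = 18; |p(2)| = 6; equality at z=2: no.


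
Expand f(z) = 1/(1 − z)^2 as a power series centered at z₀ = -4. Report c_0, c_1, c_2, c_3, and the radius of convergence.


Let w = z − z₀, so z = z₀ + w.
Then 1 − z = 1 − (z₀ + w) = (1 − z₀) − w = 5 − w.
f(z) = 1/(5 − w)^2 = (1/(5)^2) · (1 − w/(5))^{−2}.
By the binomial series (1−u)^{−2} = Σ_{n≥0} C(n+1, 1) u^n for |u|<1, with u = w/(5):
  c_n = C(n+1, 1) / (5)^(n+2).
  c_0 = 1/(5)^2 = 1/25.
  c_1 = 2/(5)^3 = 2/125.
  c_2 = 3/(5)^4 = 3/625.
  c_3 = 4/(5)^5 = 4/3125.
The series is valid for |w/d| < 1, i.e. |z − z₀| < |d|.
Radius of convergence: R = |1 − z₀| = |5| = 5 (distance from z₀ to the singularity z = 1).

c_0 = 1/25, c_1 = 2/125, c_2 = 3/625, c_3 = 4/3125; R = 5.


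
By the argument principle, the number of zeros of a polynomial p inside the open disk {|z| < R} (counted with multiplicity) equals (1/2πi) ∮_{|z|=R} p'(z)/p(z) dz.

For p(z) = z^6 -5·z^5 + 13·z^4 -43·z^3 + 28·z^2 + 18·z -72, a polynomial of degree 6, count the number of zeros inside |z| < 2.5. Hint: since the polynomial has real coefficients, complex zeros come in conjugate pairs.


The zeros of p are: 4, (1 + 1i), (1 - 1i), -1, (0 + 3i), (0 - 3i).
Their magnitudes are: 4, 1.414, 1.414, 1, 3, 3.
Zeros with |z| < R = 2.5: (1 + 1i), (1 - 1i), -1.
Count = 3.
By the argument principle, (1/2πi) ∮_{|z|=R} p'(z)/p(z) dz equals exactly this count.

Number of zeros inside |z| < 2.5: 3.


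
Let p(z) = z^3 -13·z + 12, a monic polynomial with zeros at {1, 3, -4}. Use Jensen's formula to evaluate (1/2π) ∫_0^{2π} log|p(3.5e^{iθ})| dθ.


Zeros: -4, 1, 3; r = 3.5.
Inside |z| < r: 1, 3. Outside (|z| ≥ r): -4.
p(0) = 12, so log|p(0)| = log(12) = 2.4849.
Apply Jensen: I(r) = log|p(0)| + Σ_k log(r/|z_k|), summed over zeros inside |z| < r.
  log(r/|z_k|) for z_k = 1: log(3.5/1) = 1.2528
  log(r/|z_k|) for z_k = 3: log(3.5/3) = 0.1542
  Outside zeros (-4) contribute nothing to the Jensen sum.
Sum over inside zeros: 1.4069.
I(r) = log|p(0)| + (inside sum) = 2.4849 + 1.4069 = 3.8918.
Note: since some zeros are outside |z| ≤ r, the simplified n·log(r) form does NOT apply — only the inside zeros contribute.

I(r) ≈ 3.8918.


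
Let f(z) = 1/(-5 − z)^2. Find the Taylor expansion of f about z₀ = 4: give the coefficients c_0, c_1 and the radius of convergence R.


Let w = z − z₀, so z = z₀ + w.
Then -5 − z = -5 − (z₀ + w) = (-5 − z₀) − w = -9 − w.
f(z) = 1/(-9 − w)^2 = (1/(-9)^2) · (1 − w/(-9))^{−2}.
By the binomial series (1−u)^{−2} = Σ_{n≥0} C(n+1, 1) u^n for |u|<1, with u = w/(-9):
  c_n = C(n+1, 1) / (-9)^(n+2).
  c_0 = 1/(-9)^2 = 1/81.
  c_1 = 2/(-9)^3 = -2/729.
The series is valid for |w/d| < 1, i.e. |z − z₀| < |d|.
Radius of convergence: R = |-5 − z₀| = |-9| = 9 (distance from z₀ to the singularity z = -5).

c_0 = 1/81, c_1 = -2/729; R = 9.


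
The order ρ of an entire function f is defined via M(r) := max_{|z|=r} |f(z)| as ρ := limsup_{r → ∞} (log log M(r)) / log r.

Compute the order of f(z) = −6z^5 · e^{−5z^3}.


M(r) = max_{|z|=r} |-6|·|z|^5·|e^{−5z^3}| = 6·r^5 · e^{5r^3} (the factors attain their maxima compatibly on |z|=r). Then log M(r) = log 6 + 5·log r + 5r^3, dominated by the last term, so log log M(r) ~ 3·log r. The polynomial factor -6z^5 contributes only a log r term and does not affect the order. ρ = 3.
Therefore ρ = 3.

Order ρ = 3.


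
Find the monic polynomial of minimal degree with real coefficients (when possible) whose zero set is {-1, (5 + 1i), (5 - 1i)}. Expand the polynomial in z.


The polynomial is p(z) = ∏_{α ∈ S} (z − α), where S = {-1, (5 + 1i), (5 - 1i)}.
Expanding the product yields: p(z) = z^3 -9·z^2 + 16·z + 26.
Note conjugate pairs combine to real quadratics: (z − (5+1i))(z − (5−1i)) = z² − 10z + 26.
The resulting polynomial has degree 3 and real coefficients as required.

p(z) = z^3 -9·z^2 + 16·z + 26.


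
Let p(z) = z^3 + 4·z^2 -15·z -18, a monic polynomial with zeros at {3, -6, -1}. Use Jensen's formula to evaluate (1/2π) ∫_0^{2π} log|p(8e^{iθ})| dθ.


Zeros: -6, -1, 3; r = 8.
Inside |z| < r: -6, -1, 3. Outside (|z| ≥ r): ∅.
p(0) = -18, so log|p(0)| = log(18) = 2.8904.
Apply Jensen: I(r) = log|p(0)| + Σ_k log(r/|z_k|), summed over zeros inside |z| < r.
  log(r/|z_k|) for z_k = 3: log(8/3) = 0.9808
  log(r/|z_k|) for z_k = -6: log(8/6) = 0.2877
  log(r/|z_k|) for z_k = -1: log(8/1) = 2.0794
Sum over inside zeros: 3.3480.
I(r) = log|p(0)| + (inside sum) = 2.8904 + 3.3480 = 6.2383.
Closed form (all zeros inside, monic): I(r) = n·log(r) = 3·log(8) = 6.2383. ✓

I(r) ≈ 6.2383.


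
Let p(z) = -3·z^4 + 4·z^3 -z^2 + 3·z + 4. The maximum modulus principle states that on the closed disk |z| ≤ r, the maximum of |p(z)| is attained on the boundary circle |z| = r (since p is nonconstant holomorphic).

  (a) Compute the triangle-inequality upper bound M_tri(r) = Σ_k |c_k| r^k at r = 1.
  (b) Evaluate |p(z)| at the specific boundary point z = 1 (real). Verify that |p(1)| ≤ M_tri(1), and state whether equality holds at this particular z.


Coefficients: c_0 = 4, c_1 = 3, c_2 = -1, c_3 = 4, c_4 = -3. Radius r = 1.
Part (a). Triangle bound: M_tri(r) = Σ_k |c_k| r^k
  = |4|·1^0 + |3|·1^1 + |-1|·1^2 + |4|·1^3 + |-3|·1^4
  = 4 + 3 + 1 + 4 + 3 = 15.
This bounds M(r) := max_{|z|=r} |p(z)| from above; equality holds iff all terms c_k z^k can be made to align in phase at a single z on |z|=r.
Part (b). At z = 1 (real, on the circle |z| = r):
  p(1) = (4)·1^0 + (3)·1^1 + (-1)·1^2 + (4)·1^3 + (-3)·1^4 = 7.
  |p(1)| = 7.
Check: |p(1)| = 7 ≤ 15 = M_tri(1). ✓ Equality does not hold at z = 1 (the coefficients have mixed signs, so the terms do not all align in phase there).

M_tri(1) = 15; |p(1)| = 7; equality at z=1: no.


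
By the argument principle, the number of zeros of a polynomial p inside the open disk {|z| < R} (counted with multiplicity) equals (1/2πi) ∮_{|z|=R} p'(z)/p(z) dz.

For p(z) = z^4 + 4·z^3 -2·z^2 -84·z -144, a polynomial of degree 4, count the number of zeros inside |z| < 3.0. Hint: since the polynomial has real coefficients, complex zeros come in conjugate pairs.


The zeros of p are: 4, -2, (-3 + 3i), (-3 - 3i).
Their magnitudes are: 4, 2, 4.243, 4.243.
Zeros with |z| < R = 3.0: -2.
Count = 1.
By the argument principle, (1/2πi) ∮_{|z|=R} p'(z)/p(z) dz equals exactly this count.

Number of zeros inside |z| < 3.0: 1.


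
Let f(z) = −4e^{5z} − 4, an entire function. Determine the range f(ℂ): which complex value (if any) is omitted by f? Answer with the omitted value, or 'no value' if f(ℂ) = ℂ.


Little Picard bounds the complement of f(ℂ) to at most one point.
e^{5z} is never zero on ℂ, so -4·e^{5z} takes every value in ℂ ∖ {0}. Adding -4 shifts the range to ℂ ∖ {-4}. Thus f omits exactly the value -4.

Omitted value: -4.


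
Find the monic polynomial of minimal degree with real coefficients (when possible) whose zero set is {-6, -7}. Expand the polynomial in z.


The polynomial is p(z) = ∏_{α ∈ S} (z − α), where S = {-6, -7}.
Expanding the product yields: p(z) = z^2 + 13·z + 42.
The resulting polynomial has degree 2 and real coefficients as required.

p(z) = z^2 + 13·z + 42.


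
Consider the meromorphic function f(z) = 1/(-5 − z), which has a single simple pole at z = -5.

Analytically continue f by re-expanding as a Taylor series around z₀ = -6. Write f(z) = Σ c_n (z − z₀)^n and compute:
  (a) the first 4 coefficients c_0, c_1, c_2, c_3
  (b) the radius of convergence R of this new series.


Let w = z − z₀, so z = z₀ + w.
Then -5 − z = -5 − (z₀ + w) = (-5 − z₀) − w = 1 − w.
f(z) = 1/(1 − w) = (1/(1)) · 1/(1 − w/(1)) = Σ_{n≥0} w^n / (1)^(n+1).
So c_n = 1/(1)^(n+1):
  c_0 = 1/(1)^1 = 1.
  c_1 = 1/(1)^2 = 1.
  c_2 = 1/(1)^3 = 1.
  c_3 = 1/(1)^4 = 1.
The series is valid for |w/d| < 1, i.e. |z − z₀| < |d|.
Radius of convergence: R = |-5 − z₀| = |1| = 1 (distance from z₀ to the singularity z = -5).

c_0 = 1, c_1 = 1, c_2 = 1, c_3 = 1; R = 1.


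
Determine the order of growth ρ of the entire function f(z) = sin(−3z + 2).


sin(w) is a linear combination of e^{iw} and e^{−iw} (or e^w, e^{−w} in the hyperbolic case), so |sin(w)| ≤ e^{|w|}. With w = −3z + 2, |w| ≤ 3|z| + 2 = 3r + 2 on |z| = r, giving M(r) ≤ e^{3r + 2}, so ρ ≤ 1. On a suitable ray (z = it for sin/cos; z = t for sinh/cosh, t real → ∞), |sin(−3z + 2)| grows like e^{3|t|}/2, so ρ ≥ 1. Hence ρ = 1.
Therefore ρ = 1.

Order ρ = 1.


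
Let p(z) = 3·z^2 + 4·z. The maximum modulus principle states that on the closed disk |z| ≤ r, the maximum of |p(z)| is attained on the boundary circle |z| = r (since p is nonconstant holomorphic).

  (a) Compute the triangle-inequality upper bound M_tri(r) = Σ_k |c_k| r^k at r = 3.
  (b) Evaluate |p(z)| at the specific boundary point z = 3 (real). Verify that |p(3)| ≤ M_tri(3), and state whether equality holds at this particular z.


Coefficients: c_0 = 0, c_1 = 4, c_2 = 3. Radius r = 3.
Part (a). Triangle bound: M_tri(r) = Σ_k |c_k| r^k
  = |0|·3^0 + |4|·3^1 + |3|·3^2
  = 0 + 12 + 27 = 39.
This bounds M(r) := max_{|z|=r} |p(z)| from above; equality holds iff all terms c_k z^k can be made to align in phase at a single z on |z|=r.
Part (b). At z = 3 (real, on the circle |z| = r):
  p(3) = (0)·3^0 + (4)·3^1 + (3)·3^2 = 39.
  |p(3)| = 39.
Since all nonzero coefficients share the same sign, |p(3)| = 39 = M_tri(3); the triangle bound is attained at z = 3, so in fact M(r) = 39.

M_tri(3) = 39; |p(3)| = 39; equality at z=3: yes.


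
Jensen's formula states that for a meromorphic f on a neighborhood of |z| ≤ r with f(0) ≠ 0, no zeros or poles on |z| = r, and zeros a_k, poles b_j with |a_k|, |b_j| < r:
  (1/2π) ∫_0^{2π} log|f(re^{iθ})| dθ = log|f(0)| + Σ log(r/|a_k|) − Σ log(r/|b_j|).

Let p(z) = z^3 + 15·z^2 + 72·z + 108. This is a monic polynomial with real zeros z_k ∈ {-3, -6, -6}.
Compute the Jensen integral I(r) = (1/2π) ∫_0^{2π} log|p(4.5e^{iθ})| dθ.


Zeros: -6, -6, -3; r = 4.5.
Inside |z| < r: -3. Outside (|z| ≥ r): -6, -6.
p(0) = 108, so log|p(0)| = log(108) = 4.6821.
Apply Jensen: I(r) = log|p(0)| + Σ_k log(r/|z_k|), summed over zeros inside |z| < r.
  log(r/|z_k|) for z_k = -3: log(4.5/3) = 0.4055
  Outside zeros (-6, -6) contribute nothing to the Jensen sum.
Sum over inside zeros: 0.4055.
I(r) = log|p(0)| + (inside sum) = 4.6821 + 0.4055 = 5.0876.
Note: since some zeros are outside |z| ≤ r, the simplified n·log(r) form does NOT apply — only the inside zeros contribute.

I(r) ≈ 5.0876.


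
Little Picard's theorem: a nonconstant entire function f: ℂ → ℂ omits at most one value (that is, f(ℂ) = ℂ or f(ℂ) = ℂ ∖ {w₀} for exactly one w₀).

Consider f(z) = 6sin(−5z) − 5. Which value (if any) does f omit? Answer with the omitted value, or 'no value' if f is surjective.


Little Picard bounds the complement of f(ℂ) to at most one point.
sin is entire and surjective onto ℂ: for every w ∈ ℂ, sin(ζ) = w has a solution ζ ∈ ℂ (e.g., via the complex inverse arcsin). With ζ = −5z this gives z = ζ/(-5). Then 6·sin(−5z) takes every value in 6·ℂ = ℂ, and adding -5 is a bijection of ℂ. So f is surjective and omits no value. (Note: only on the real line is sin bounded by [−1, 1].)

Omitted value: no value.


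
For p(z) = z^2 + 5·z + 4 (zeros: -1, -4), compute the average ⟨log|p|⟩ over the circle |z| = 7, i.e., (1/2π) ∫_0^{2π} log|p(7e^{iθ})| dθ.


Zeros: -4, -1; r = 7.
Inside |z| < r: -4, -1. Outside (|z| ≥ r): ∅.
p(0) = 4, so log|p(0)| = log(4) = 1.3863.
Apply Jensen: I(r) = log|p(0)| + Σ_k log(r/|z_k|), summed over zeros inside |z| < r.
  log(r/|z_k|) for z_k = -1: log(7/1) = 1.9459
  log(r/|z_k|) for z_k = -4: log(7/4) = 0.5596
Sum over inside zeros: 2.5055.
I(r) = log|p(0)| + (inside sum) = 1.3863 + 2.5055 = 3.8918.
Closed form (all zeros inside, monic): I(r) = n·log(r) = 2·log(7) = 3.8918. ✓

I(r) ≈ 3.8918.


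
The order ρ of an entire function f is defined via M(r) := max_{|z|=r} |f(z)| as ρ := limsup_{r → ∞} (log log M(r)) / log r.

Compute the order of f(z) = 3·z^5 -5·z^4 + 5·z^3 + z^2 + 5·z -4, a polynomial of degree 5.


|f(z)| ≤ Σ|c_k|·r^k = O(r^5) as r → ∞. Polynomial growth is O(e^{r^ε}) for every ε > 0 (since r^5/e^{r^ε} → 0), so ρ ≤ ε for all ε > 0, i.e. ρ = 0. Every nonconstant polynomial has order 0.
Therefore ρ = 0.

Order ρ = 0.


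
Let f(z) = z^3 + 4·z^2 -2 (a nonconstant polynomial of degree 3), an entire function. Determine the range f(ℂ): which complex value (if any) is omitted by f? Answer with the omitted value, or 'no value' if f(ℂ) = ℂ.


Little Picard bounds the complement of f(ℂ) to at most one point.
For every w ∈ ℂ, the equation p(z) − w = 0 is a nonconstant polynomial in z and hence has at least one root by the fundamental theorem of algebra. So p is surjective onto ℂ, omitting no value.

Omitted value: no value.


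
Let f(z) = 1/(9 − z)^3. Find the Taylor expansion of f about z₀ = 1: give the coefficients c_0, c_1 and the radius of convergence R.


Let w = z − z₀, so z = z₀ + w.
Then 9 − z = 9 − (z₀ + w) = (9 − z₀) − w = 8 − w.
f(z) = 1/(8 − w)^3 = (1/(8)^3) · (1 − w/(8))^{−3}.
By the binomial series (1−u)^{−3} = Σ_{n≥0} C(n+2, 2) u^n for |u|<1, with u = w/(8):
  c_n = C(n+2, 2) / (8)^(n+3).
  c_0 = 1/(8)^3 = 1/512.
  c_1 = 3/(8)^4 = 3/4096.
The series is valid for |w/d| < 1, i.e. |z − z₀| < |d|.
Radius of convergence: R = |9 − z₀| = |8| = 8 (distance from z₀ to the singularity z = 9).

c_0 = 1/512, c_1 = 3/4096; R = 8.


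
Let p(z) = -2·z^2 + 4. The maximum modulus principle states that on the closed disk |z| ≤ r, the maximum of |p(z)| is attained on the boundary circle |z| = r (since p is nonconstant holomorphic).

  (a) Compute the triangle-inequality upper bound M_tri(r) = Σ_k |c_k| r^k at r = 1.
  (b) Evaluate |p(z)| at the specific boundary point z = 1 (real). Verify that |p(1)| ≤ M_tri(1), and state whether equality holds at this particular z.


Coefficients: c_0 = 4, c_1 = 0, c_2 = -2. Radius r = 1.
Part (a). Triangle bound: M_tri(r) = Σ_k |c_k| r^k
  = |4|·1^0 + |0|·1^1 + |-2|·1^2
  = 4 + 0 + 2 = 6.
This bounds M(r) := max_{|z|=r} |p(z)| from above; equality holds iff all terms c_k z^k can be made to align in phase at a single z on |z|=r.
Part (b). At z = 1 (real, on the circle |z| = r):
  p(1) = (4)·1^0 + (0)·1^1 + (-2)·1^2 = 2.
  |p(1)| = 2.
Check: |p(1)| = 2 ≤ 6 = M_tri(1). ✓ Equality does not hold at z = 1 (the coefficients have mixed signs, so the terms do not all align in phase there).

M_tri(1) = 6; |p(1)| = 2; equality at z=1: no.


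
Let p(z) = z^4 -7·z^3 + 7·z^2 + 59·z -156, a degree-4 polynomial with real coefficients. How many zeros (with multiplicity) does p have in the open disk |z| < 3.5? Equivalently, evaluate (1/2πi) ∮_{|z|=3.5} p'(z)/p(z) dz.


The zeros of p are: -3, 4, (3 + 2i), (3 - 2i).
Their magnitudes are: 3, 4, 3.606, 3.606.
Zeros with |z| < R = 3.5: -3.
Count = 1.
By the argument principle, (1/2πi) ∮_{|z|=R} p'(z)/p(z) dz equals exactly this count.

Number of zeros inside |z| < 3.5: 1.


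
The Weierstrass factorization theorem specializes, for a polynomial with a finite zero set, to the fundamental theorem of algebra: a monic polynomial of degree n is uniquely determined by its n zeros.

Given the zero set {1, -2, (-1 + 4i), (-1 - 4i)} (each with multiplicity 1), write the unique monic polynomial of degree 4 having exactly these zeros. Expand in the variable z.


The polynomial is p(z) = ∏_{α ∈ S} (z − α), where S = {1, -2, (-1 + 4i), (-1 - 4i)}.
Expanding the product yields: p(z) = z^4 + 3·z^3 + 17·z^2 + 13·z -34.
Note conjugate pairs combine to real quadratics: (z − (-1+4i))(z − (-1−4i)) = z² + 2z + 17.
The resulting polynomial has degree 4 and real coefficients as required.

p(z) = z^4 + 3·z^3 + 17·z^2 + 13·z -34.


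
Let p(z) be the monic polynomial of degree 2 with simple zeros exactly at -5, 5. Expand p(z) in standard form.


The polynomial is p(z) = ∏_{α ∈ S} (z − α), where S = {-5, 5}.
Expanding the product yields: p(z) = z^2 -25.
The resulting polynomial has degree 2 and real coefficients as required.

p(z) = z^2 -25.


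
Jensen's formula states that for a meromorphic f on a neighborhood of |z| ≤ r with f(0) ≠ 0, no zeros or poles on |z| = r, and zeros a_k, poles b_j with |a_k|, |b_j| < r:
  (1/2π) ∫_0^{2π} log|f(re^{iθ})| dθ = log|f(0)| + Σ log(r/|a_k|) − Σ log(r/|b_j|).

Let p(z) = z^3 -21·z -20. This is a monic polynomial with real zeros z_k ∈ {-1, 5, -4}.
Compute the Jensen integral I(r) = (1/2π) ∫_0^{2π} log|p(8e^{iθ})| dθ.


Zeros: -4, -1, 5; r = 8.
Inside |z| < r: -4, -1, 5. Outside (|z| ≥ r): ∅.
p(0) = -20, so log|p(0)| = log(20) = 2.9957.
Apply Jensen: I(r) = log|p(0)| + Σ_k log(r/|z_k|), summed over zeros inside |z| < r.
  log(r/|z_k|) for z_k = -1: log(8/1) = 2.0794
  log(r/|z_k|) for z_k = 5: log(8/5) = 0.4700
  log(r/|z_k|) for z_k = -4: log(8/4) = 0.6931
Sum over inside zeros: 3.2426.
I(r) = log|p(0)| + (inside sum) = 2.9957 + 3.2426 = 6.2383.
Closed form (all zeros inside, monic): I(r) = n·log(r) = 3·log(8) = 6.2383. ✓

I(r) ≈ 6.2383.


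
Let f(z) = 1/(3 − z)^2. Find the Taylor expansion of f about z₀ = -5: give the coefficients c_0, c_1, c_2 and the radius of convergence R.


Let w = z − z₀, so z = z₀ + w.
Then 3 − z = 3 − (z₀ + w) = (3 − z₀) − w = 8 − w.
f(z) = 1/(8 − w)^2 = (1/(8)^2) · (1 − w/(8))^{−2}.
By the binomial series (1−u)^{−2} = Σ_{n≥0} C(n+1, 1) u^n for |u|<1, with u = w/(8):
  c_n = C(n+1, 1) / (8)^(n+2).
  c_0 = 1/(8)^2 = 1/64.
  c_1 = 2/(8)^3 = 1/256.
  c_2 = 3/(8)^4 = 3/4096.
The series is valid for |w/d| < 1, i.e. |z − z₀| < |d|.
Radius of convergence: R = |3 − z₀| = |8| = 8 (distance from z₀ to the singularity z = 3).

c_0 = 1/64, c_1 = 1/256, c_2 = 3/4096; R = 8.


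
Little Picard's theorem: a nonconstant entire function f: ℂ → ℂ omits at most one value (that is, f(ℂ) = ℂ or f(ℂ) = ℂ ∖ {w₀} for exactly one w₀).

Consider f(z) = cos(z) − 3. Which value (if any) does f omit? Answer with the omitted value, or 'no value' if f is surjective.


Little Picard bounds the complement of f(ℂ) to at most one point.
cos is entire and surjective onto ℂ: for every w ∈ ℂ, cos(ζ) = w has a solution ζ ∈ ℂ (e.g., via the complex inverse arccos). With ζ = z this gives z = ζ/(1). Then 1·cos(z) takes every value in 1·ℂ = ℂ, and adding -3 is a bijection of ℂ. So f is surjective and omits no value. (Note: only on the real line is cos bounded by [−1, 1].)

Omitted value: no value.


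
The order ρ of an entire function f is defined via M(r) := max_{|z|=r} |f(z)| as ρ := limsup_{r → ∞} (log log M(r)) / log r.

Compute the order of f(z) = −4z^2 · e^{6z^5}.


M(r) = max_{|z|=r} |-4|·|z|^2·|e^{6z^5}| = 4·r^2 · e^{6r^5} (the factors attain their maxima compatibly on |z|=r). Then log M(r) = log 4 + 2·log r + 6r^5, dominated by the last term, so log log M(r) ~ 5·log r. The polynomial factor -4z^2 contributes only a log r term and does not affect the order. ρ = 5.
Therefore ρ = 5.

Order ρ = 5.


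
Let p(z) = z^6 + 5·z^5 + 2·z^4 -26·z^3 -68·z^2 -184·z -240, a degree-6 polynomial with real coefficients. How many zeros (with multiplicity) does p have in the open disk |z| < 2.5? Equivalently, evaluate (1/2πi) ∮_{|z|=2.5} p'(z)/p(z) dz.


The zeros of p are: (0 + 2i), (0 - 2i), -2, 3, (-3 + 1i), (-3 - 1i).
Their magnitudes are: 2, 2, 2, 3, 3.162, 3.162.
Zeros with |z| < R = 2.5: (0 + 2i), (0 - 2i), -2.
Count = 3.
By the argument principle, (1/2πi) ∮_{|z|=R} p'(z)/p(z) dz equals exactly this count.

Number of zeros inside |z| < 2.5: 3.


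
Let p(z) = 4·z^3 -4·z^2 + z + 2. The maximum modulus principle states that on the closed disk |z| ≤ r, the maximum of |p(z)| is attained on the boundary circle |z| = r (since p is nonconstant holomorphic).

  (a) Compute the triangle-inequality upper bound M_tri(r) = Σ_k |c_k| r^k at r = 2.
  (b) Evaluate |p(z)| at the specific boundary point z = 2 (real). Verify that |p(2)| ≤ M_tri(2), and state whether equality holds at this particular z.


Coefficients: c_0 = 2, c_1 = 1, c_2 = -4, c_3 = 4. Radius r = 2.
Part (a). Triangle bound: M_tri(r) = Σ_k |c_k| r^k
  = |2|·2^0 + |1|·2^1 + |-4|·2^2 + |4|·2^3
  = 2 + 2 + 16 + 32 = 52.
This bounds M(r) := max_{|z|=r} |p(z)| from above; equality holds iff all terms c_k z^k can be made to align in phase at a single z on |z|=r.
Part (b). At z = 2 (real, on the circle |z| = r):
  p(2) = (2)·2^0 + (1)·2^1 + (-4)·2^2 + (4)·2^3 = 20.
  |p(2)| = 20.
Check: |p(2)| = 20 ≤ 52 = M_tri(2). ✓ Equality does not hold at z = 2 (the coefficients have mixed signs, so the terms do not all align in phase there).

M_tri(2) = 52; |p(2)| = 20; equality at z=2: no.


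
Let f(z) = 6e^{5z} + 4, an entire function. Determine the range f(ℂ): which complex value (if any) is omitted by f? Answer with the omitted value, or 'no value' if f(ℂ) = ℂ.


Little Picard bounds the complement of f(ℂ) to at most one point.
e^{5z} is never zero on ℂ, so 6·e^{5z} takes every value in ℂ ∖ {0}. Adding 4 shifts the range to ℂ ∖ {4}. Thus f omits exactly the value 4.

Omitted value: 4.


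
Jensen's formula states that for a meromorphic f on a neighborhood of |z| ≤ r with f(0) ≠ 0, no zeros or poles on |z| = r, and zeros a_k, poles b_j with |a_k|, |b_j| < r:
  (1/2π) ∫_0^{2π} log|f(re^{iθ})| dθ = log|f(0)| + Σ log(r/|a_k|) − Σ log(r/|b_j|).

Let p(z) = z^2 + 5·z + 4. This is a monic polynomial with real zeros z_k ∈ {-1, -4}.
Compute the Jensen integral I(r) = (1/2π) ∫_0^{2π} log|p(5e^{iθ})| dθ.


Zeros: -4, -1; r = 5.
Inside |z| < r: -4, -1. Outside (|z| ≥ r): ∅.
p(0) = 4, so log|p(0)| = log(4) = 1.3863.
Apply Jensen: I(r) = log|p(0)| + Σ_k log(r/|z_k|), summed over zeros inside |z| < r.
  log(r/|z_k|) for z_k = -1: log(5/1) = 1.6094
  log(r/|z_k|) for z_k = -4: log(5/4) = 0.2231
Sum over inside zeros: 1.8326.
I(r) = log|p(0)| + (inside sum) = 1.3863 + 1.8326 = 3.2189.
Closed form (all zeros inside, monic): I(r) = n·log(r) = 2·log(5) = 3.2189. ✓

I(r) ≈ 3.2189.


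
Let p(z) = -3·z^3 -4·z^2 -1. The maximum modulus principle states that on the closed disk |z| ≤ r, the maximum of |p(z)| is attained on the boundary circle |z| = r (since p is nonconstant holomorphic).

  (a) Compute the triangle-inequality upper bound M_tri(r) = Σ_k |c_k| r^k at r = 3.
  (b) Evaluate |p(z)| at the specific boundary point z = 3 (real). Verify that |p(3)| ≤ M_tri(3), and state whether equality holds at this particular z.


Coefficients: c_0 = -1, c_1 = 0, c_2 = -4, c_3 = -3. Radius r = 3.
Part (a). Triangle bound: M_tri(r) = Σ_k |c_k| r^k
  = |-1|·3^0 + |0|·3^1 + |-4|·3^2 + |-3|·3^3
  = 1 + 0 + 36 + 81 = 118.
This bounds M(r) := max_{|z|=r} |p(z)| from above; equality holds iff all terms c_k z^k can be made to align in phase at a single z on |z|=r.
Part (b). At z = 3 (real, on the circle |z| = r):
  p(3) = (-1)·3^0 + (0)·3^1 + (-4)·3^2 + (-3)·3^3 = -118.
  |p(3)| = 118.
Since all nonzero coefficients share the same sign, |p(3)| = 118 = M_tri(3); the triangle bound is attained at z = 3, so in fact M(r) = 118.

M_tri(3) = 118; |p(3)| = 118; equality at z=3: yes.
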